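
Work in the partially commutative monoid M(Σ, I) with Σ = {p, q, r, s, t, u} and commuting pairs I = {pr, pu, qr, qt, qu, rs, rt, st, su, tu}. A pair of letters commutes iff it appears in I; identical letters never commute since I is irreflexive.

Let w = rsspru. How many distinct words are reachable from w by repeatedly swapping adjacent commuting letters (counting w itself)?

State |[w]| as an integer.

0(r) covers ∅
1(s) covers ∅
2(s) covers 1:s
3(p) covers 2:s
4(r) covers 0:r
5(u) covers 4:r
floor of heap: 0:r, 1:s
completions by unplaced set U, small U first (add the entries for U minus each lowest piece of U):
  |U|=1: {3}:1  {5}:1
  |U|=2: {2,3}:1  {3,5}:2  {4,5}:1
  |U|=3: {0,4,5}:1  {1,2,3}:1  {2,3,5}:3  {3,4,5}:3
  |U|=4: {0,3,4,5}:4  {1,2,3,5}:4  {2,3,4,5}:6
  start at 0(r): 10
  start at 1(s): 10
sum over floor = 20

20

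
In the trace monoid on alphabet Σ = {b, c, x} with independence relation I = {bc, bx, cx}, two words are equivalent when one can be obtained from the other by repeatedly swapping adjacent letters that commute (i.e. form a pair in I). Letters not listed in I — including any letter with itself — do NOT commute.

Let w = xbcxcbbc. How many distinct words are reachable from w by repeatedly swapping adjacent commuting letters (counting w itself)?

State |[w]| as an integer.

#0=x has no predecessor
#1=b has no predecessor
#2=c has no predecessor
#3=x depends on [0:x]
#4=c depends on [2:c]
#5=b depends on [1:b]
#6=b depends on [5:b]
#7=c depends on [4:c]
sources: [0:x, 1:b, 2:c]
N(rest) = Σ N(rest − s) over sources s of rest; N(one piece) = 1:
  size 1 → [3]=1  [6]=1  [7]=1
  size 2 → [0,3]=1  [3,6]=2  [3,7]=2  [4,7]=1  [5,6]=1  [6,7]=2
  size 3 → [0,3,6]=3  [0,3,7]=3  [1,5,6]=1  [2,4,7]=1  [3,4,7]=3  [3,5,6]=3  [3,6,7]=6  [4,6,7]=3  [5,6,7]=3
  size 4 → [0,3,4,7]=6  [0,3,5,6]=6  [0,3,6,7]=12  [1,3,5,6]=4  [1,5,6,7]=4  [2,3,4,7]=4  [2,4,6,7]=4  [3,4,6,7]=12  [3,5,6,7]=12  [4,5,6,7]=6
  size 5 → [0,1,3,5,6]=10  [0,2,3,4,7]=10  [0,3,4,6,7]=30  [0,3,5,6,7]=30  [1,3,5,6,7]=20  [1,4,5,6,7]=10  [2,3,4,6,7]=20  [2,4,5,6,7]=10  [3,4,5,6,7]=30
  size 6 → [0,1,3,5,6,7]=60  [0,2,3,4,6,7]=60  [0,3,4,5,6,7]=90  [1,2,4,5,6,7]=20  [1,3,4,5,6,7]=60  [2,3,4,5,6,7]=60
  first=0(x) contributes 140
  first=1(b) contributes 210
  first=2(c) contributes 210
|[w]| = 560

560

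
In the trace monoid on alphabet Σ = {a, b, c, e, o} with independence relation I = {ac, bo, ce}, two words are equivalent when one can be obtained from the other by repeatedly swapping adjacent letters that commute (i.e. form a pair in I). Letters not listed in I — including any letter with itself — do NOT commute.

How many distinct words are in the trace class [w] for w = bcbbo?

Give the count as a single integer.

3

drop 0:b onto floor
drop 1:c onto {0:b}
drop 2:b onto {1:c}
drop 3:b onto {2:b}
drop 4:o onto {1:c}
ground layer = {0:b}
drop-orders for the pieces not yet dropped (sum over which currently-grounded one goes next):
  1 to go: {3} 1  {4} 1
  2 to go: {2,3} 1  {3,4} 2
  3 to go: {2,3,4} 3
  if 0:b drops first: 3 orders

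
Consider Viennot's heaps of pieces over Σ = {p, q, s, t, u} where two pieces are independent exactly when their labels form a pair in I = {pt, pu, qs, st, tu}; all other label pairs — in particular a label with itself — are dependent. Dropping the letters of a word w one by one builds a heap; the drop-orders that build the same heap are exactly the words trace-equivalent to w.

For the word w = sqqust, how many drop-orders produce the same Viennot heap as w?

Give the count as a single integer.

#0=s has no predecessor
#1=q has no predecessor
#2=q depends on [1:q]
#3=u depends on [0:s, 2:q]
#4=s depends on [3:u]
#5=t depends on [2:q]
sources: [0:s, 1:q]
N(rest) = Σ N(rest − s) over sources s of rest; N(one piece) = 1:
  size 1 → [4]=1  [5]=1
  size 2 → [3,4]=1  [4,5]=2
  size 3 → [0,3,4]=1  [3,4,5]=3
  size 4 → [0,3,4,5]=4  [2,3,4,5]=3
  first=0(s) contributes 3
  first=1(q) contributes 7
|[w]| = 10

10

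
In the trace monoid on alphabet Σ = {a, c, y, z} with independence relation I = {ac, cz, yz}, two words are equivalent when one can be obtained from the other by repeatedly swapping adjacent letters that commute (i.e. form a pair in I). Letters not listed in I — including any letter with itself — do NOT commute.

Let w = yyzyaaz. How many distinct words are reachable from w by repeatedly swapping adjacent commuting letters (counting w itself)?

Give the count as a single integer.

4

piece 0:y — minimal
piece 1:y rests on {0:y}
piece 2:z — minimal
piece 3:y rests on {1:y}
piece 4:a rests on {2:z, 3:y}
piece 5:a rests on {4:a}
piece 6:z rests on {5:a}
minimal pieces: {0:y, 2:z}
ways to finish when only these pieces remain (= sum over removing one remaining piece with nothing left below it):
  1 left: {6}→1
  2 left: {5,6}→1
  3 left: {4,5,6}→1
  4 left: {2,4,5,6}→1  {3,4,5,6}→1
  5 left: {1,3,4,5,6}→1  {2,3,4,5,6}→2
  placing 0:y first → 3 extensions
  placing 2:z first → 1 extensions
total linear extensions = 4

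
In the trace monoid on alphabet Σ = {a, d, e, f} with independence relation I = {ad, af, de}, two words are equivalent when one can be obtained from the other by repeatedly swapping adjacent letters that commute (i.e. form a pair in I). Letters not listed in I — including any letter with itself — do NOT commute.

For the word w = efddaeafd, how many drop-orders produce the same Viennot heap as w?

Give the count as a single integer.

34

0(e) covers ∅
1(f) covers 0:e
2(d) covers 1:f
3(d) covers 2:d
4(a) covers 0:e
5(e) covers 1:f, 4:a
6(a) covers 5:e
7(f) covers 3:d, 5:e
8(d) covers 7:f
floor of heap: 0:e
completions by unplaced set U, small U first (add the entries for U minus each lowest piece of U):
  |U|=1: {6}:1  {8}:1
  |U|=2: {6,8}:2  {7,8}:1
  |U|=3: {3,7,8}:1  {6,7,8}:3
  |U|=4: {2,3,7,8}:1  {3,6,7,8}:4  {5,6,7,8}:3
  |U|=5: {2,3,6,7,8}:5  {3,5,6,7,8}:7  {4,5,6,7,8}:3
  |U|=6: {2,3,5,6,7,8}:12  {3,4,5,6,7,8}:10
  |U|=7: {1,2,3,5,6,7,8}:12  {2,3,4,5,6,7,8}:22
  start at 0(e): 34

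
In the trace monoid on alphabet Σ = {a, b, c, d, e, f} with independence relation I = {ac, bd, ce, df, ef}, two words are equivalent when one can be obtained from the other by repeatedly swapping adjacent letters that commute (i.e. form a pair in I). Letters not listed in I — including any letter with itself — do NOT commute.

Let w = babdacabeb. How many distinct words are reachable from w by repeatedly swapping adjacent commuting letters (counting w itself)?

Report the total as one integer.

6

piece 0:b — minimal
piece 1:a rests on {0:b}
piece 2:b rests on {1:a}
piece 3:d rests on {1:a}
piece 4:a rests on {2:b, 3:d}
piece 5:c rests on {2:b, 3:d}
piece 6:a rests on {4:a}
piece 7:b rests on {5:c, 6:a}
piece 8:e rests on {7:b}
piece 9:b rests on {8:e}
minimal pieces: {0:b}
ways to finish when only these pieces remain (= sum over removing one remaining piece with nothing left below it):
  1 left: {9}→1
  2 left: {8,9}→1
  3 left: {7,8,9}→1
  4 left: {5,7,8,9}→1  {6,7,8,9}→1
  5 left: {4,6,7,8,9}→1  {5,6,7,8,9}→2
  6 left: {4,5,6,7,8,9}→3
  7 left: {2,4,5,6,7,8,9}→3  {3,4,5,6,7,8,9}→3
  8 left: {2,3,4,5,6,7,8,9}→6
  placing 0:b first → 6 extensions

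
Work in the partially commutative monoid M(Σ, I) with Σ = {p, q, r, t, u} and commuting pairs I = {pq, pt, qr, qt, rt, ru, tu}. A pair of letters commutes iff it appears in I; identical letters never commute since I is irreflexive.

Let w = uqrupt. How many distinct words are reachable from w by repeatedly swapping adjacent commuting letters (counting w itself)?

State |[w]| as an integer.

#0=u has no predecessor
#1=q depends on [0:u]
#2=r has no predecessor
#3=u depends on [1:q]
#4=p depends on [2:r, 3:u]
#5=t has no predecessor
sources: [0:u, 2:r, 5:t]
N(rest) = Σ N(rest − s) over sources s of rest; N(one piece) = 1:
  size 1 → [4]=1  [5]=1
  size 2 → [2,4]=1  [3,4]=1  [4,5]=2
  size 3 → [1,3,4]=1  [2,3,4]=2  [2,4,5]=3  [3,4,5]=3
  size 4 → [0,1,3,4]=1  [1,2,3,4]=3  [1,3,4,5]=4  [2,3,4,5]=8
  first=0(u) contributes 15
  first=2(r) contributes 5
  first=5(t) contributes 4
|[w]| = 24

24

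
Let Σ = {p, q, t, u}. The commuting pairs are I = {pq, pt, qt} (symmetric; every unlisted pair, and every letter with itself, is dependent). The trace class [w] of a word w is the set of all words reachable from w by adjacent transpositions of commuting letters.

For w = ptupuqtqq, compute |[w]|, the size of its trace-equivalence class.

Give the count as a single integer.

8

drop 0:p onto floor
drop 1:t onto floor
drop 2:u onto {0:p, 1:t}
drop 3:p onto {2:u}
drop 4:u onto {3:p}
drop 5:q onto {4:u}
drop 6:t onto {4:u}
drop 7:q onto {5:q}
drop 8:q onto {7:q}
ground layer = {0:p, 1:t}
drop-orders for the pieces not yet dropped (sum over which currently-grounded one goes next):
  1 to go: {6} 1  {8} 1
  2 to go: {6,8} 2  {7,8} 1
  3 to go: {5,7,8} 1  {6,7,8} 3
  4 to go: {5,6,7,8} 4
  5 to go: {4,5,6,7,8} 4
  6 to go: {3,4,5,6,7,8} 4
  7 to go: {2,3,4,5,6,7,8} 4
  if 0:p drops first: 4 orders
  if 1:t drops first: 4 orders
heap linearizations: 8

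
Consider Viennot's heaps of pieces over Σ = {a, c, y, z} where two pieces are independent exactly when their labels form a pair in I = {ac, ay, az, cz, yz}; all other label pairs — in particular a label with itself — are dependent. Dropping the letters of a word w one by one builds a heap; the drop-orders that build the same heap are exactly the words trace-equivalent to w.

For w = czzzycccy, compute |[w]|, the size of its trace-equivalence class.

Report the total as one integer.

drop 0:c onto floor
drop 1:z onto floor
drop 2:z onto {1:z}
drop 3:z onto {2:z}
drop 4:y onto {0:c}
drop 5:c onto {4:y}
drop 6:c onto {5:c}
drop 7:c onto {6:c}
drop 8:y onto {7:c}
ground layer = {0:c, 1:z}
drop-orders for the pieces not yet dropped (sum over which currently-grounded one goes next):
  1 to go: {3} 1  {8} 1
  2 to go: {2,3} 1  {3,8} 2  {7,8} 1
  3 to go: {1,2,3} 1  {2,3,8} 3  {3,7,8} 3  {6,7,8} 1
  4 to go: {1,2,3,8} 4  {2,3,7,8} 6  {3,6,7,8} 4  {5,6,7,8} 1
  5 to go: {1,2,3,7,8} 10  {2,3,6,7,8} 10  {3,5,6,7,8} 5  {4,5,6,7,8} 1
  6 to go: {0,4,5,6,7,8} 1  {1,2,3,6,7,8} 20  {2,3,5,6,7,8} 15  {3,4,5,6,7,8} 6
  7 to go: {0,3,4,5,6,7,8} 7  {1,2,3,5,6,7,8} 35  {2,3,4,5,6,7,8} 21
  if 0:c drops first: 56 orders
  if 1:z drops first: 28 orders
heap linearizations: 84

84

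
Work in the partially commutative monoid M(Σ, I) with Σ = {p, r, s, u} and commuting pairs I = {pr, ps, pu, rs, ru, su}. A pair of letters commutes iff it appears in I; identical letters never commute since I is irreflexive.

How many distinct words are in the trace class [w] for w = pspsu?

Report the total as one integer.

piece 0:p — minimal
piece 1:s — minimal
piece 2:p rests on {0:p}
piece 3:s rests on {1:s}
piece 4:u — minimal
minimal pieces: {0:p, 1:s, 4:u}
ways to finish when only these pieces remain (= sum over removing one remaining piece with nothing left below it):
  1 left: {2}→1  {3}→1  {4}→1
  2 left: {0,2}→1  {1,3}→1  {2,3}→2  {2,4}→2  {3,4}→2
  3 left: {0,2,3}→3  {0,2,4}→3  {1,2,3}→3  {1,3,4}→3  {2,3,4}→6
  placing 0:p first → 12 extensions
  placing 1:s first → 12 extensions
  placing 4:u first → 6 extensions
total linear extensions = 30

30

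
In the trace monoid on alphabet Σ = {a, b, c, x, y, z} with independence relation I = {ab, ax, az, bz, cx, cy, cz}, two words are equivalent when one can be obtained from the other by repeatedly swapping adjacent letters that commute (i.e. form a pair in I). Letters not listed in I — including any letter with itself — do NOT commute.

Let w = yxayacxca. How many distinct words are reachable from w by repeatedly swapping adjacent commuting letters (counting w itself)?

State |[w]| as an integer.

#0=y has no predecessor
#1=x depends on [0:y]
#2=a depends on [0:y]
#3=y depends on [1:x, 2:a]
#4=a depends on [3:y]
#5=c depends on [4:a]
#6=x depends on [3:y]
#7=c depends on [5:c]
#8=a depends on [7:c]
sources: [0:y]
N(rest) = Σ N(rest − s) over sources s of rest; N(one piece) = 1:
  size 1 → [6]=1  [8]=1
  size 2 → [6,8]=2  [7,8]=1
  size 3 → [5,7,8]=1  [6,7,8]=3
  size 4 → [4,5,7,8]=1  [5,6,7,8]=4
  size 5 → [4,5,6,7,8]=5
  size 6 → [3,4,5,6,7,8]=5
  size 7 → [1,3,4,5,6,7,8]=5  [2,3,4,5,6,7,8]=5
  first=0(y) contributes 10

10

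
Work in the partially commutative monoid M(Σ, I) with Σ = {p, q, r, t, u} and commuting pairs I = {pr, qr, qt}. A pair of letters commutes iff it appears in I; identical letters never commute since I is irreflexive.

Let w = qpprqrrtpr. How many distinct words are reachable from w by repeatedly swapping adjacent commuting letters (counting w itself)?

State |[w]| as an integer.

130

drop 0:q onto floor
drop 1:p onto {0:q}
drop 2:p onto {1:p}
drop 3:r onto floor
drop 4:q onto {2:p}
drop 5:r onto {3:r}
drop 6:r onto {5:r}
drop 7:t onto {2:p, 6:r}
drop 8:p onto {4:q, 7:t}
drop 9:r onto {7:t}
ground layer = {0:q, 3:r}
drop-orders for the pieces not yet dropped (sum over which currently-grounded one goes next):
  1 to go: {8} 1  {9} 1
  2 to go: {4,8} 1  {8,9} 2
  3 to go: {4,8,9} 3  {7,8,9} 2
  4 to go: {4,7,8,9} 5  {6,7,8,9} 2
  5 to go: {2,4,7,8,9} 5  {4,6,7,8,9} 7  {5,6,7,8,9} 2
  6 to go: {1,2,4,7,8,9} 5  {2,4,6,7,8,9} 12  {3,5,6,7,8,9} 2  {4,5,6,7,8,9} 9
  7 to go: {0,1,2,4,7,8,9} 5  {1,2,4,6,7,8,9} 17  {2,4,5,6,7,8,9} 21  {3,4,5,6,7,8,9} 11
  8 to go: {0,1,2,4,6,7,8,9} 22  {1,2,4,5,6,7,8,9} 38  {2,3,4,5,6,7,8,9} 32
  if 0:q drops first: 70 orders
  if 3:r drops first: 60 orders
heap linearizations: 130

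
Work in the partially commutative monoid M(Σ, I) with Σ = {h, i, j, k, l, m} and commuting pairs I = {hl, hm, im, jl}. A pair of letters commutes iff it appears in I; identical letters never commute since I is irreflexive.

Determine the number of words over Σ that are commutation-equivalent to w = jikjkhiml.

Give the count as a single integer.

drop 0:j onto floor
drop 1:i onto {0:j}
drop 2:k onto {1:i}
drop 3:j onto {2:k}
drop 4:k onto {3:j}
drop 5:h onto {4:k}
drop 6:i onto {5:h}
drop 7:m onto {4:k}
drop 8:l onto {6:i, 7:m}
ground layer = {0:j}
drop-orders for the pieces not yet dropped (sum over which currently-grounded one goes next):
  1 to go: {8} 1
  2 to go: {6,8} 1  {7,8} 1
  3 to go: {5,6,8} 1  {6,7,8} 2
  4 to go: {5,6,7,8} 3
  5 to go: {4,5,6,7,8} 3
  6 to go: {3,4,5,6,7,8} 3
  7 to go: {2,3,4,5,6,7,8} 3
  if 0:j drops first: 3 orders

3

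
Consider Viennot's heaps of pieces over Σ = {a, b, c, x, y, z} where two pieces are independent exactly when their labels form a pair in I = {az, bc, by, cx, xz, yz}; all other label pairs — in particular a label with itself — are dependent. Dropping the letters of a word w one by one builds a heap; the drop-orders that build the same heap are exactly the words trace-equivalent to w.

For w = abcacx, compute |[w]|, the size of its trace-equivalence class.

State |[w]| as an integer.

4

drop 0:a onto floor
drop 1:b onto {0:a}
drop 2:c onto {0:a}
drop 3:a onto {1:b, 2:c}
drop 4:c onto {3:a}
drop 5:x onto {3:a}
ground layer = {0:a}
drop-orders for the pieces not yet dropped (sum over which currently-grounded one goes next):
  1 to go: {4} 1  {5} 1
  2 to go: {4,5} 2
  3 to go: {3,4,5} 2
  4 to go: {1,3,4,5} 2  {2,3,4,5} 2
  if 0:a drops first: 4 orders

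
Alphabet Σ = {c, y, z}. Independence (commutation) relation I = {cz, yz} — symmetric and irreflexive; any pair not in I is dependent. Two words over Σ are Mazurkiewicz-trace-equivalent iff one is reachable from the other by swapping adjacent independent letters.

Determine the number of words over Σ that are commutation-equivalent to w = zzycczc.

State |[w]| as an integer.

35

#0=z has no predecessor
#1=z depends on [0:z]
#2=y has no predecessor
#3=c depends on [2:y]
#4=c depends on [3:c]
#5=z depends on [1:z]
#6=c depends on [4:c]
sources: [0:z, 2:y]
N(rest) = Σ N(rest − s) over sources s of rest; N(one piece) = 1:
  size 1 → [5]=1  [6]=1
  size 2 → [1,5]=1  [4,6]=1  [5,6]=2
  size 3 → [0,1,5]=1  [1,5,6]=3  [3,4,6]=1  [4,5,6]=3
  size 4 → [0,1,5,6]=4  [1,4,5,6]=6  [2,3,4,6]=1  [3,4,5,6]=4
  size 5 → [0,1,4,5,6]=10  [1,3,4,5,6]=10  [2,3,4,5,6]=5
  first=0(z) contributes 15
  first=2(y) contributes 20
|[w]| = 35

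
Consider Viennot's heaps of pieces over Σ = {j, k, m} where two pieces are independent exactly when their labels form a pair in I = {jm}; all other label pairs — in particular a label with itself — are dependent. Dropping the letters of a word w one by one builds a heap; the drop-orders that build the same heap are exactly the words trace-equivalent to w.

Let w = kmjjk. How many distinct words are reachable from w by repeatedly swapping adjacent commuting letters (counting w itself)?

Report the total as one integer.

drop 0:k onto floor
drop 1:m onto {0:k}
drop 2:j onto {0:k}
drop 3:j onto {2:j}
drop 4:k onto {1:m, 3:j}
ground layer = {0:k}
drop-orders for the pieces not yet dropped (sum over which currently-grounded one goes next):
  1 to go: {4} 1
  2 to go: {1,4} 1  {3,4} 1
  3 to go: {1,3,4} 2  {2,3,4} 1
  if 0:k drops first: 3 orders

3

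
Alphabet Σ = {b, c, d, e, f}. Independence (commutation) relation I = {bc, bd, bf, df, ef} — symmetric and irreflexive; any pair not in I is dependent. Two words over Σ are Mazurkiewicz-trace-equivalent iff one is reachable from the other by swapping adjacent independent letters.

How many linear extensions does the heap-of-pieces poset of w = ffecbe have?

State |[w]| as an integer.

9

drop 0:f onto floor
drop 1:f onto {0:f}
drop 2:e onto floor
drop 3:c onto {1:f, 2:e}
drop 4:b onto {2:e}
drop 5:e onto {3:c, 4:b}
ground layer = {0:f, 2:e}
drop-orders for the pieces not yet dropped (sum over which currently-grounded one goes next):
  1 to go: {5} 1
  2 to go: {3,5} 1  {4,5} 1
  3 to go: {1,3,5} 1  {3,4,5} 2
  4 to go: {0,1,3,5} 1  {1,3,4,5} 3  {2,3,4,5} 2
  if 0:f drops first: 5 orders
  if 2:e drops first: 4 orders
heap linearizations: 9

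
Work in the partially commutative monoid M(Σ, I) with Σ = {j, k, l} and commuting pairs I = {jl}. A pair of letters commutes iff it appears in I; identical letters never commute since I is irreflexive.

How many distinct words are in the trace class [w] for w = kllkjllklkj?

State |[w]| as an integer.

3

#0=k has no predecessor
#1=l depends on [0:k]
#2=l depends on [1:l]
#3=k depends on [2:l]
#4=j depends on [3:k]
#5=l depends on [3:k]
#6=l depends on [5:l]
#7=k depends on [4:j, 6:l]
#8=l depends on [7:k]
#9=k depends on [8:l]
#10=j depends on [9:k]
sources: [0:k]
N(rest) = Σ N(rest − s) over sources s of rest; N(one piece) = 1:
  size 1 → [10]=1
  size 2 → [9,10]=1
  size 3 → [8,9,10]=1
  size 4 → [7,8,9,10]=1
  size 5 → [4,7,8,9,10]=1  [6,7,8,9,10]=1
  size 6 → [4,6,7,8,9,10]=2  [5,6,7,8,9,10]=1
  size 7 → [4,5,6,7,8,9,10]=3
  size 8 → [3,4,5,6,7,8,9,10]=3
  size 9 → [2,3,4,5,6,7,8,9,10]=3
  first=0(k) contributes 3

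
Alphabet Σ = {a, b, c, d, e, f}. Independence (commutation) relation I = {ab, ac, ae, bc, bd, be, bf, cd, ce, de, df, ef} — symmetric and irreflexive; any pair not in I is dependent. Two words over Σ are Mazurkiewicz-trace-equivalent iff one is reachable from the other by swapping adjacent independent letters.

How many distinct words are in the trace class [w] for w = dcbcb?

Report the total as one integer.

drop 0:d onto floor
drop 1:c onto floor
drop 2:b onto floor
drop 3:c onto {1:c}
drop 4:b onto {2:b}
ground layer = {0:d, 1:c, 2:b}
drop-orders for the pieces not yet dropped (sum over which currently-grounded one goes next):
  1 to go: {0} 1  {3} 1  {4} 1
  2 to go: {0,3} 2  {0,4} 2  {1,3} 1  {2,4} 1  {3,4} 2
  3 to go: {0,1,3} 3  {0,2,4} 3  {0,3,4} 6  {1,3,4} 3  {2,3,4} 3
  if 0:d drops first: 6 orders
  if 1:c drops first: 12 orders
  if 2:b drops first: 12 orders
heap linearizations: 30

30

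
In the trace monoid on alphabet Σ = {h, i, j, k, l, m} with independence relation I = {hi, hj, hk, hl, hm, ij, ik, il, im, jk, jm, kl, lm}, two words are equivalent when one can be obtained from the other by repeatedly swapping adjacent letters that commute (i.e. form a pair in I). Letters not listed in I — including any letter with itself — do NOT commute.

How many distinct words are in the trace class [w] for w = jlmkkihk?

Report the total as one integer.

840

0(j) covers ∅
1(l) covers 0:j
2(m) covers ∅
3(k) covers 2:m
4(k) covers 3:k
5(i) covers ∅
6(h) covers ∅
7(k) covers 4:k
floor of heap: 0:j, 2:m, 5:i, 6:h
completions by unplaced set U, small U first (add the entries for U minus each lowest piece of U):
  |U|=1: {1}:1  {5}:1  {6}:1  {7}:1
  |U|=2: {0,1}:1  {1,5}:2  {1,6}:2  {1,7}:2  {4,7}:1  {5,6}:2  {5,7}:2  {6,7}:2
  |U|=3: {0,1,5}:3  {0,1,6}:3  {0,1,7}:3  {1,4,7}:3  {1,5,6}:6  {1,5,7}:6  {1,6,7}:6  {3,4,7}:1  {4,5,7}:3  {4,6,7}:3  {5,6,7}:6
  |U|=4: {0,1,4,7}:6  {0,1,5,6}:12  {0,1,5,7}:12  {0,1,6,7}:12  {1,3,4,7}:4  {1,4,5,7}:12  {1,4,6,7}:12  {1,5,6,7}:24  {2,3,4,7}:1  {3,4,5,7}:4  {3,4,6,7}:4  {4,5,6,7}:12
  |U|=5: {0,1,3,4,7}:10  {0,1,4,5,7}:30  {0,1,4,6,7}:30  {0,1,5,6,7}:60  {1,2,3,4,7}:5  {1,3,4,5,7}:20  {1,3,4,6,7}:20  {1,4,5,6,7}:60  {2,3,4,5,7}:5  {2,3,4,6,7}:5  {3,4,5,6,7}:20
  |U|=6: {0,1,2,3,4,7}:15  {0,1,3,4,5,7}:60  {0,1,3,4,6,7}:60  {0,1,4,5,6,7}:180  {1,2,3,4,5,7}:30  {1,2,3,4,6,7}:30  {1,3,4,5,6,7}:120  {2,3,4,5,6,7}:30
  start at 0(j): 210
  start at 2(m): 420
  start at 5(i): 105
  start at 6(h): 105
sum over floor = 840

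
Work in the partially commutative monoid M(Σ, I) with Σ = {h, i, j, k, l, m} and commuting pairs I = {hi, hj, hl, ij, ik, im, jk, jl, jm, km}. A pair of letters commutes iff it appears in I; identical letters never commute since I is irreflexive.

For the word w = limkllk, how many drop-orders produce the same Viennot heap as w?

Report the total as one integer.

drop 0:l onto floor
drop 1:i onto {0:l}
drop 2:m onto {0:l}
drop 3:k onto {0:l}
drop 4:l onto {1:i, 2:m, 3:k}
drop 5:l onto {4:l}
drop 6:k onto {5:l}
ground layer = {0:l}
drop-orders for the pieces not yet dropped (sum over which currently-grounded one goes next):
  1 to go: {6} 1
  2 to go: {5,6} 1
  3 to go: {4,5,6} 1
  4 to go: {1,4,5,6} 1  {2,4,5,6} 1  {3,4,5,6} 1
  5 to go: {1,2,4,5,6} 2  {1,3,4,5,6} 2  {2,3,4,5,6} 2
  if 0:l drops first: 6 orders

6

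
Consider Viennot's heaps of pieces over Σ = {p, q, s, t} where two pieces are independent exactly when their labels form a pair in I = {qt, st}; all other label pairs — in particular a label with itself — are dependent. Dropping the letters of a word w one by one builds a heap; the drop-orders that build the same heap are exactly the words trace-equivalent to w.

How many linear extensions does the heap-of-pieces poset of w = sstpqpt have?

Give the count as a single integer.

3

piece 0:s — minimal
piece 1:s rests on {0:s}
piece 2:t — minimal
piece 3:p rests on {1:s, 2:t}
piece 4:q rests on {3:p}
piece 5:p rests on {4:q}
piece 6:t rests on {5:p}
minimal pieces: {0:s, 2:t}
ways to finish when only these pieces remain (= sum over removing one remaining piece with nothing left below it):
  1 left: {6}→1
  2 left: {5,6}→1
  3 left: {4,5,6}→1
  4 left: {3,4,5,6}→1
  5 left: {1,3,4,5,6}→1  {2,3,4,5,6}→1
  placing 0:s first → 2 extensions
  placing 2:t first → 1 extensions
total linear extensions = 3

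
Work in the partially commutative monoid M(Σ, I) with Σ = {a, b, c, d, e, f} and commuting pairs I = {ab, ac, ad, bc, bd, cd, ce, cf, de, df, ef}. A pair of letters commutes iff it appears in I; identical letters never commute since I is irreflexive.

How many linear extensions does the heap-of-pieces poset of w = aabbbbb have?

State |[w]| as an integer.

21

0(a) covers ∅
1(a) covers 0:a
2(b) covers ∅
3(b) covers 2:b
4(b) covers 3:b
5(b) covers 4:b
6(b) covers 5:b
floor of heap: 0:a, 2:b
completions by unplaced set U, small U first (add the entries for U minus each lowest piece of U):
  |U|=1: {1}:1  {6}:1
  |U|=2: {0,1}:1  {1,6}:2  {5,6}:1
  |U|=3: {0,1,6}:3  {1,5,6}:3  {4,5,6}:1
  |U|=4: {0,1,5,6}:6  {1,4,5,6}:4  {3,4,5,6}:1
  |U|=5: {0,1,4,5,6}:10  {1,3,4,5,6}:5  {2,3,4,5,6}:1
  start at 0(a): 6
  start at 2(b): 15
sum over floor = 21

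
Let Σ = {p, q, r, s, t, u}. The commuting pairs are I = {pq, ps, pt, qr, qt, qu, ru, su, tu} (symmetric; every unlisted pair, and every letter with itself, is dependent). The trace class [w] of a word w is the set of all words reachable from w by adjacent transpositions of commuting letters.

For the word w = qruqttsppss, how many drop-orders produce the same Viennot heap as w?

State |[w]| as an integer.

drop 0:q onto floor
drop 1:r onto floor
drop 2:u onto floor
drop 3:q onto {0:q}
drop 4:t onto {1:r}
drop 5:t onto {4:t}
drop 6:s onto {3:q, 5:t}
drop 7:p onto {1:r, 2:u}
drop 8:p onto {7:p}
drop 9:s onto {6:s}
drop 10:s onto {9:s}
ground layer = {0:q, 1:r, 2:u}
drop-orders for the pieces not yet dropped (sum over which currently-grounded one goes next):
  1 to go: {8} 1  {10} 1
  2 to go: {7,8} 1  {8,10} 2  {9,10} 1
  3 to go: {2,7,8} 1  {6,9,10} 1  {7,8,10} 3  {8,9,10} 3
  4 to go: {2,7,8,10} 4  {3,6,9,10} 1  {5,6,9,10} 1  {6,8,9,10} 4  {7,8,9,10} 6
  5 to go: {0,3,6,9,10} 1  {2,7,8,9,10} 10  {3,5,6,9,10} 2  {3,6,8,9,10} 5  {4,5,6,9,10} 1  {5,6,8,9,10} 5  {6,7,8,9,10} 10
  6 to go: {0,3,5,6,9,10} 3  {0,3,6,8,9,10} 6  {2,6,7,8,9,10} 20  {3,4,5,6,9,10} 3  {3,5,6,8,9,10} 12  {3,6,7,8,9,10} 15  {4,5,6,8,9,10} 6  {5,6,7,8,9,10} 15
  7 to go: {0,3,4,5,6,9,10} 6  {0,3,5,6,8,9,10} 21  {0,3,6,7,8,9,10} 21  {2,3,6,7,8,9,10} 35  {2,5,6,7,8,9,10} 35  {3,4,5,6,8,9,10} 21  {3,5,6,7,8,9,10} 42  {4,5,6,7,8,9,10} 21
  8 to go: {0,2,3,6,7,8,9,10} 56  {0,3,4,5,6,8,9,10} 48  {0,3,5,6,7,8,9,10} 84  {1,4,5,6,7,8,9,10} 21  {2,3,5,6,7,8,9,10} 112  {2,4,5,6,7,8,9,10} 56  {3,4,5,6,7,8,9,10} 84
  9 to go: {0,2,3,5,6,7,8,9,10} 252  {0,3,4,5,6,7,8,9,10} 216  {1,2,4,5,6,7,8,9,10} 77  {1,3,4,5,6,7,8,9,10} 105  {2,3,4,5,6,7,8,9,10} 252
  if 0:q drops first: 434 orders
  if 1:r drops first: 720 orders
  if 2:u drops first: 321 orders
heap linearizations: 1475

1475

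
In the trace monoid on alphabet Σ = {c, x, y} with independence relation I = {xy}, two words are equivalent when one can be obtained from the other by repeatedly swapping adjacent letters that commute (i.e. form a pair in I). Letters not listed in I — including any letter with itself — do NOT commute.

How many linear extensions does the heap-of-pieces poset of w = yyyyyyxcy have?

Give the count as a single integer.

piece 0:y — minimal
piece 1:y rests on {0:y}
piece 2:y rests on {1:y}
piece 3:y rests on {2:y}
piece 4:y rests on {3:y}
piece 5:y rests on {4:y}
piece 6:x — minimal
piece 7:c rests on {5:y, 6:x}
piece 8:y rests on {7:c}
minimal pieces: {0:y, 6:x}
ways to finish when only these pieces remain (= sum over removing one remaining piece with nothing left below it):
  1 left: {8}→1
  2 left: {7,8}→1
  3 left: {5,7,8}→1  {6,7,8}→1
  4 left: {4,5,7,8}→1  {5,6,7,8}→2
  5 left: {3,4,5,7,8}→1  {4,5,6,7,8}→3
  6 left: {2,3,4,5,7,8}→1  {3,4,5,6,7,8}→4
  7 left: {1,2,3,4,5,7,8}→1  {2,3,4,5,6,7,8}→5
  placing 0:y first → 6 extensions
  placing 6:x first → 1 extensions
total linear extensions = 7

7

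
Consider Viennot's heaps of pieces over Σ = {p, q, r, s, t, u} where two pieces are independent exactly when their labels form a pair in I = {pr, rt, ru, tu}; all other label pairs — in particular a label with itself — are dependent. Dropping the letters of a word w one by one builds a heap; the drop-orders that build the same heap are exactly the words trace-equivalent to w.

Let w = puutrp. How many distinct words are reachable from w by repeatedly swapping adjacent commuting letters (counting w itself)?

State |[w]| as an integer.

18

0(p) covers ∅
1(u) covers 0:p
2(u) covers 1:u
3(t) covers 0:p
4(r) covers ∅
5(p) covers 2:u, 3:t
floor of heap: 0:p, 4:r
completions by unplaced set U, small U first (add the entries for U minus each lowest piece of U):
  |U|=1: {4}:1  {5}:1
  |U|=2: {2,5}:1  {3,5}:1  {4,5}:2
  |U|=3: {1,2,5}:1  {2,3,5}:2  {2,4,5}:3  {3,4,5}:3
  |U|=4: {1,2,3,5}:3  {1,2,4,5}:4  {2,3,4,5}:8
  start at 0(p): 15
  start at 4(r): 3
sum over floor = 18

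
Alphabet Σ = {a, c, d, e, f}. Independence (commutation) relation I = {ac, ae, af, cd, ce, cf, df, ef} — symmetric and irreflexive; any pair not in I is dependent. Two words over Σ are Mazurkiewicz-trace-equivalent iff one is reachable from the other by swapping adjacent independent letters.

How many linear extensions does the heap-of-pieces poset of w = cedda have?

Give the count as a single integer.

#0=c has no predecessor
#1=e has no predecessor
#2=d depends on [1:e]
#3=d depends on [2:d]
#4=a depends on [3:d]
sources: [0:c, 1:e]
N(rest) = Σ N(rest − s) over sources s of rest; N(one piece) = 1:
  size 1 → [0]=1  [4]=1
  size 2 → [0,4]=2  [3,4]=1
  size 3 → [0,3,4]=3  [2,3,4]=1
  first=0(c) contributes 1
  first=1(e) contributes 4
|[w]| = 5

5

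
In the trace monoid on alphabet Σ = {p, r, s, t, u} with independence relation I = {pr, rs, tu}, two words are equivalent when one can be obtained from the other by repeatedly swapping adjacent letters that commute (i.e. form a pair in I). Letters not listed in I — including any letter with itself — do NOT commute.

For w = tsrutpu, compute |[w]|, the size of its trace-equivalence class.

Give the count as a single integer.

4

0(t) covers ∅
1(s) covers 0:t
2(r) covers 0:t
3(u) covers 1:s, 2:r
4(t) covers 1:s, 2:r
5(p) covers 3:u, 4:t
6(u) covers 5:p
floor of heap: 0:t
completions by unplaced set U, small U first (add the entries for U minus each lowest piece of U):
  |U|=1: {6}:1
  |U|=2: {5,6}:1
  |U|=3: {3,5,6}:1  {4,5,6}:1
  |U|=4: {3,4,5,6}:2
  |U|=5: {1,3,4,5,6}:2  {2,3,4,5,6}:2
  start at 0(t): 4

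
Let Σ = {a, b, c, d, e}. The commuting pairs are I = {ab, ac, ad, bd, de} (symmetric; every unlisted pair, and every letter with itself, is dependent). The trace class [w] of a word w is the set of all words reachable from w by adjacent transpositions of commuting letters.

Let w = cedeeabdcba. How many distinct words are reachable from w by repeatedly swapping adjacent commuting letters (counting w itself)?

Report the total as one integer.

#0=c has no predecessor
#1=e depends on [0:c]
#2=d depends on [0:c]
#3=e depends on [1:e]
#4=e depends on [3:e]
#5=a depends on [4:e]
#6=b depends on [4:e]
#7=d depends on [2:d]
#8=c depends on [6:b, 7:d]
#9=b depends on [8:c]
#10=a depends on [5:a]
sources: [0:c]
N(rest) = Σ N(rest − s) over sources s of rest; N(one piece) = 1:
  size 1 → [9]=1  [10]=1
  size 2 → [5,10]=1  [8,9]=1  [9,10]=2
  size 3 → [5,9,10]=3  [6,8,9]=1  [7,8,9]=1  [8,9,10]=3
  size 4 → [2,7,8,9]=1  [5,8,9,10]=6  [6,7,8,9]=2  [6,8,9,10]=4  [7,8,9,10]=4
  size 5 → [2,6,7,8,9]=3  [2,7,8,9,10]=5  [5,6,8,9,10]=10  [5,7,8,9,10]=10  [6,7,8,9,10]=10
  size 6 → [2,5,7,8,9,10]=15  [2,6,7,8,9,10]=18  [4,5,6,8,9,10]=10  [5,6,7,8,9,10]=30
  size 7 → [2,5,6,7,8,9,10]=63  [3,4,5,6,8,9,10]=10  [4,5,6,7,8,9,10]=40
  size 8 → [1,3,4,5,6,8,9,10]=10  [2,4,5,6,7,8,9,10]=103  [3,4,5,6,7,8,9,10]=50
  size 9 → [1,3,4,5,6,7,8,9,10]=60  [2,3,4,5,6,7,8,9,10]=153
  first=0(c) contributes 213

213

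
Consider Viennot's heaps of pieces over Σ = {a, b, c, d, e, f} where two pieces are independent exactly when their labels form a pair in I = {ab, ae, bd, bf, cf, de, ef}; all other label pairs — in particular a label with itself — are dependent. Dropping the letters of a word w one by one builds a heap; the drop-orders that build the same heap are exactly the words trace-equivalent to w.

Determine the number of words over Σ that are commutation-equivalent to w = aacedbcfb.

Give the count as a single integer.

0(a) covers ∅
1(a) covers 0:a
2(c) covers 1:a
3(e) covers 2:c
4(d) covers 2:c
5(b) covers 3:e
6(c) covers 4:d, 5:b
7(f) covers 4:d
8(b) covers 6:c
floor of heap: 0:a
completions by unplaced set U, small U first (add the entries for U minus each lowest piece of U):
  |U|=1: {7}:1  {8}:1
  |U|=2: {6,8}:1  {7,8}:2
  |U|=3: {5,6,8}:1  {6,7,8}:3
  |U|=4: {3,5,6,8}:1  {4,6,7,8}:3  {5,6,7,8}:4
  |U|=5: {3,5,6,7,8}:5  {4,5,6,7,8}:7
  |U|=6: {3,4,5,6,7,8}:12
  |U|=7: {2,3,4,5,6,7,8}:12
  start at 0(a): 12

12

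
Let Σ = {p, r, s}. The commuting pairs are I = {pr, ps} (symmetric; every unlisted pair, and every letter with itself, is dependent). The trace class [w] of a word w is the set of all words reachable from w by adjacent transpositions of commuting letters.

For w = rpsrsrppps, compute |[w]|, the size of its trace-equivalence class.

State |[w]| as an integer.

0(r) covers ∅
1(p) covers ∅
2(s) covers 0:r
3(r) covers 2:s
4(s) covers 3:r
5(r) covers 4:s
6(p) covers 1:p
7(p) covers 6:p
8(p) covers 7:p
9(s) covers 5:r
floor of heap: 0:r, 1:p
completions by unplaced set U, small U first (add the entries for U minus each lowest piece of U):
  |U|=1: {8}:1  {9}:1
  |U|=2: {5,9}:1  {7,8}:1  {8,9}:2
  |U|=3: {4,5,9}:1  {5,8,9}:3  {6,7,8}:1  {7,8,9}:3
  |U|=4: {1,6,7,8}:1  {3,4,5,9}:1  {4,5,8,9}:4  {5,7,8,9}:6  {6,7,8,9}:4
  |U|=5: {1,6,7,8,9}:5  {2,3,4,5,9}:1  {3,4,5,8,9}:5  {4,5,7,8,9}:10  {5,6,7,8,9}:10
  |U|=6: {0,2,3,4,5,9}:1  {1,5,6,7,8,9}:15  {2,3,4,5,8,9}:6  {3,4,5,7,8,9}:15  {4,5,6,7,8,9}:20
  |U|=7: {0,2,3,4,5,8,9}:7  {1,4,5,6,7,8,9}:35  {2,3,4,5,7,8,9}:21  {3,4,5,6,7,8,9}:35
  |U|=8: {0,2,3,4,5,7,8,9}:28  {1,3,4,5,6,7,8,9}:70  {2,3,4,5,6,7,8,9}:56
  start at 0(r): 126
  start at 1(p): 84
sum over floor = 210

210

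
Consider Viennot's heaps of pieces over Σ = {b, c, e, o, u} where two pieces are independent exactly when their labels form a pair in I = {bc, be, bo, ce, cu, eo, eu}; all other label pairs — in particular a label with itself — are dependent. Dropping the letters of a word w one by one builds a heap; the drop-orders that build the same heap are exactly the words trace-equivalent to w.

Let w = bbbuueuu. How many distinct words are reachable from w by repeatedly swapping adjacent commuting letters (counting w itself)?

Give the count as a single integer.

8

drop 0:b onto floor
drop 1:b onto {0:b}
drop 2:b onto {1:b}
drop 3:u onto {2:b}
drop 4:u onto {3:u}
drop 5:e onto floor
drop 6:u onto {4:u}
drop 7:u onto {6:u}
ground layer = {0:b, 5:e}
drop-orders for the pieces not yet dropped (sum over which currently-grounded one goes next):
  1 to go: {5} 1  {7} 1
  2 to go: {5,7} 2  {6,7} 1
  3 to go: {4,6,7} 1  {5,6,7} 3
  4 to go: {3,4,6,7} 1  {4,5,6,7} 4
  5 to go: {2,3,4,6,7} 1  {3,4,5,6,7} 5
  6 to go: {1,2,3,4,6,7} 1  {2,3,4,5,6,7} 6
  if 0:b drops first: 7 orders
  if 5:e drops first: 1 orders
heap linearizations: 8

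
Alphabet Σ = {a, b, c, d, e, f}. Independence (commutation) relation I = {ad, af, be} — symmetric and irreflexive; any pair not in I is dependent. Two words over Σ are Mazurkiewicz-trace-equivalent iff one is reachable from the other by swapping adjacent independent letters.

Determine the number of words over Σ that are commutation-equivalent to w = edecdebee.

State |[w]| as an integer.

drop 0:e onto floor
drop 1:d onto {0:e}
drop 2:e onto {1:d}
drop 3:c onto {2:e}
drop 4:d onto {3:c}
drop 5:e onto {4:d}
drop 6:b onto {4:d}
drop 7:e onto {5:e}
drop 8:e onto {7:e}
ground layer = {0:e}
drop-orders for the pieces not yet dropped (sum over which currently-grounded one goes next):
  1 to go: {6} 1  {8} 1
  2 to go: {6,8} 2  {7,8} 1
  3 to go: {5,7,8} 1  {6,7,8} 3
  4 to go: {5,6,7,8} 4
  5 to go: {4,5,6,7,8} 4
  6 to go: {3,4,5,6,7,8} 4
  7 to go: {2,3,4,5,6,7,8} 4
  if 0:e drops first: 4 orders

4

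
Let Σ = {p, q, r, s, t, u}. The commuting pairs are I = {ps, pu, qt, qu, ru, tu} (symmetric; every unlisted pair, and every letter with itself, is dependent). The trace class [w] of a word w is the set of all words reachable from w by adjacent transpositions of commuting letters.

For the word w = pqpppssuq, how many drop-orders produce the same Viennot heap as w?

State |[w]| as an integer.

piece 0:p — minimal
piece 1:q rests on {0:p}
piece 2:p rests on {1:q}
piece 3:p rests on {2:p}
piece 4:p rests on {3:p}
piece 5:s rests on {1:q}
piece 6:s rests on {5:s}
piece 7:u rests on {6:s}
piece 8:q rests on {4:p, 6:s}
minimal pieces: {0:p}
ways to finish when only these pieces remain (= sum over removing one remaining piece with nothing left below it):
  1 left: {7}→1  {8}→1
  2 left: {4,8}→1  {7,8}→2
  3 left: {3,4,8}→1  {4,7,8}→3  {6,7,8}→2
  4 left: {2,3,4,8}→1  {3,4,7,8}→4  {4,6,7,8}→5  {5,6,7,8}→2
  5 left: {2,3,4,7,8}→5  {3,4,6,7,8}→9  {4,5,6,7,8}→7
  6 left: {2,3,4,6,7,8}→14  {3,4,5,6,7,8}→16
  7 left: {2,3,4,5,6,7,8}→30
  placing 0:p first → 30 extensions

30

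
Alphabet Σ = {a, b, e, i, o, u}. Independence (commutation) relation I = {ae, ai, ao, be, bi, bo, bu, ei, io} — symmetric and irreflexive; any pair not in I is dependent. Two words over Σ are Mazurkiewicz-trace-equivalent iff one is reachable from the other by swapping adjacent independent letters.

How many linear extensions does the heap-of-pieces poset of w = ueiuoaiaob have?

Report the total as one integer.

120

#0=u has no predecessor
#1=e depends on [0:u]
#2=i depends on [0:u]
#3=u depends on [1:e, 2:i]
#4=o depends on [3:u]
#5=a depends on [3:u]
#6=i depends on [3:u]
#7=a depends on [5:a]
#8=o depends on [4:o]
#9=b depends on [7:a]
sources: [0:u]
N(rest) = Σ N(rest − s) over sources s of rest; N(one piece) = 1:
  size 1 → [6]=1  [8]=1  [9]=1
  size 2 → [4,8]=1  [6,8]=2  [6,9]=2  [7,9]=1  [8,9]=2
  size 3 → [4,6,8]=3  [4,8,9]=3  [5,7,9]=1  [6,7,9]=3  [6,8,9]=6  [7,8,9]=3
  size 4 → [4,6,8,9]=12  [4,7,8,9]=6  [5,6,7,9]=4  [5,7,8,9]=4  [6,7,8,9]=12
  size 5 → [4,5,7,8,9]=10  [4,6,7,8,9]=30  [5,6,7,8,9]=20
  size 6 → [4,5,6,7,8,9]=60
  size 7 → [3,4,5,6,7,8,9]=60
  size 8 → [1,3,4,5,6,7,8,9]=60  [2,3,4,5,6,7,8,9]=60
  first=0(u) contributes 120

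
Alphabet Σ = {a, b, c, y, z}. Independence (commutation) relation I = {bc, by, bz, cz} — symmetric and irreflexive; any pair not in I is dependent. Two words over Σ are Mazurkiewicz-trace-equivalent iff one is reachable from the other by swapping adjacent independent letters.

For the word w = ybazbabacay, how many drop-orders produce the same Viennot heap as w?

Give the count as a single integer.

drop 0:y onto floor
drop 1:b onto floor
drop 2:a onto {0:y, 1:b}
drop 3:z onto {2:a}
drop 4:b onto {2:a}
drop 5:a onto {3:z, 4:b}
drop 6:b onto {5:a}
drop 7:a onto {6:b}
drop 8:c onto {7:a}
drop 9:a onto {8:c}
drop 10:y onto {9:a}
ground layer = {0:y, 1:b}
drop-orders for the pieces not yet dropped (sum over which currently-grounded one goes next):
  1 to go: {10} 1
  2 to go: {9,10} 1
  3 to go: {8,9,10} 1
  4 to go: {7,8,9,10} 1
  5 to go: {6,7,8,9,10} 1
  6 to go: {5,6,7,8,9,10} 1
  7 to go: {3,5,6,7,8,9,10} 1  {4,5,6,7,8,9,10} 1
  8 to go: {3,4,5,6,7,8,9,10} 2
  9 to go: {2,3,4,5,6,7,8,9,10} 2
  if 0:y drops first: 2 orders
  if 1:b drops first: 2 orders
heap linearizations: 4

4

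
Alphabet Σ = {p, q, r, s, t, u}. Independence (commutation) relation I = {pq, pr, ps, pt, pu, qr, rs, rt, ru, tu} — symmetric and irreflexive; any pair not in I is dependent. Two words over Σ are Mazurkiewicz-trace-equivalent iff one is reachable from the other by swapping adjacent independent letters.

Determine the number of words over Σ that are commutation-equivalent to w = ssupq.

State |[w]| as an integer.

piece 0:s — minimal
piece 1:s rests on {0:s}
piece 2:u rests on {1:s}
piece 3:p — minimal
piece 4:q rests on {2:u}
minimal pieces: {0:s, 3:p}
ways to finish when only these pieces remain (= sum over removing one remaining piece with nothing left below it):
  1 left: {3}→1  {4}→1
  2 left: {2,4}→1  {3,4}→2
  3 left: {1,2,4}→1  {2,3,4}→3
  placing 0:s first → 4 extensions
  placing 3:p first → 1 extensions
total linear extensions = 5

5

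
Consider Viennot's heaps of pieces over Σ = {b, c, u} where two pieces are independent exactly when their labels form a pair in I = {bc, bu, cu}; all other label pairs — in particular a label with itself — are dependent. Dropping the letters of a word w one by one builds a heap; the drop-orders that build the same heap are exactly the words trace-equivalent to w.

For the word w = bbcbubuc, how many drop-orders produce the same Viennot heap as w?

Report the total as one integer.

420

piece 0:b — minimal
piece 1:b rests on {0:b}
piece 2:c — minimal
piece 3:b rests on {1:b}
piece 4:u — minimal
piece 5:b rests on {3:b}
piece 6:u rests on {4:u}
piece 7:c rests on {2:c}
minimal pieces: {0:b, 2:c, 4:u}
ways to finish when only these pieces remain (= sum over removing one remaining piece with nothing left below it):
  1 left: {5}→1  {6}→1  {7}→1
  2 left: {2,7}→1  {3,5}→1  {4,6}→1  {5,6}→2  {5,7}→2  {6,7}→2
  3 left: {1,3,5}→1  {2,5,7}→3  {2,6,7}→3  {3,5,6}→3  {3,5,7}→3  {4,5,6}→3  {4,6,7}→3  {5,6,7}→6
  4 left: {0,1,3,5}→1  {1,3,5,6}→4  {1,3,5,7}→4  {2,3,5,7}→6  {2,4,6,7}→6  {2,5,6,7}→12  {3,4,5,6}→6  {3,5,6,7}→12  {4,5,6,7}→12
  5 left: {0,1,3,5,6}→5  {0,1,3,5,7}→5  {1,2,3,5,7}→10  {1,3,4,5,6}→10  {1,3,5,6,7}→20  {2,3,5,6,7}→30  {2,4,5,6,7}→30  {3,4,5,6,7}→30
  6 left: {0,1,2,3,5,7}→15  {0,1,3,4,5,6}→15  {0,1,3,5,6,7}→30  {1,2,3,5,6,7}→60  {1,3,4,5,6,7}→60  {2,3,4,5,6,7}→90
  placing 0:b first → 210 extensions
  placing 2:c first → 105 extensions
  placing 4:u first → 105 extensions
total linear extensions = 420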